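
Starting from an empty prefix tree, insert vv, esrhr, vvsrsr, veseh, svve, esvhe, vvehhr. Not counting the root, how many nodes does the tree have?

26

Trie structure (* marks end of a word):
(root)
├─ e
│  └─ s
│     ├─ r
│     │  └─ h
│     │     └─ r *
│     └─ v
│        └─ h
│           └─ e *
├─ s
│  └─ v
│     └─ v
│        └─ e *
└─ v
   ├─ e
   │  └─ s
   │     └─ e
   │        └─ h *
   └─ v *
      ├─ e
      │  └─ h
      │     └─ h
      │        └─ r *
      └─ s
         └─ r
            └─ s
               └─ r *
Counting every labelled node above: 26.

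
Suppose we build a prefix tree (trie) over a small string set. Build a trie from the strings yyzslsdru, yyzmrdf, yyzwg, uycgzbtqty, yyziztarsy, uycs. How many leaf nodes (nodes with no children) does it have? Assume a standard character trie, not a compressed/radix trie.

Leaves are exactly the stored words that no other stored word extends.
Those words: "uycgzbtqty", "uycs", "yyziztarsy", "yyzmrdf", "yyzslsdru", "yyzwg"
Leaf count: 6

6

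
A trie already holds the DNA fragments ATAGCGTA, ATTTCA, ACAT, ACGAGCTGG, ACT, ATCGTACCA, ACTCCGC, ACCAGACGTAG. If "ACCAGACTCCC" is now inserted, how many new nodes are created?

"ACCAGAC" is already a path in the trie; the remaining "TCCC" must be added.
Each of the 4 remaining characters creates one node.

4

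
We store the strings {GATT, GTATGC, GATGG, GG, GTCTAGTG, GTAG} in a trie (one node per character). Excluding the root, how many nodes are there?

Count nodes per top-level branch (shared prefixes stored once):
  'G'-branch (GATGG, GATT, GG, GTAG, GTATGC, GTCTAGTG): 19 nodes
Sum: 19

19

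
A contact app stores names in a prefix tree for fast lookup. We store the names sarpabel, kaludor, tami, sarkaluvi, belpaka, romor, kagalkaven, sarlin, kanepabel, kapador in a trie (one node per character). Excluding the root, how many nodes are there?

Insert word by word; a character creates a node only if that edge doesn't already exist:
  "sarpabel" → 8 new (s, a, r, p, a, b, e, l)
  "kaludor" → 7 new (k, a, l, u, d, o, r)
  "tami" → 4 new (t, a, m, i)
  "sarkaluvi" → prefix "sar" already present; 6 new (k, a, l, u, v, i)
  "belpaka" → 7 new (b, e, l, p, a, k, a)
  "romor" → 5 new (r, o, m, o, r)
  "kagalkaven" → prefix "ka" already present; 8 new (g, a, l, k, a, v, e, n)
  "sarlin" → prefix "sar" already present; 3 new (l, i, n)
  "kanepabel" → prefix "ka" already present; 7 new (n, e, p, a, b, e, l)
  "kapador" → prefix "ka" already present; 5 new (p, a, d, o, r)
Total nodes = 8 + 7 + 4 + 6 + 7 + 5 + 8 + 3 + 7 + 5 = 60

60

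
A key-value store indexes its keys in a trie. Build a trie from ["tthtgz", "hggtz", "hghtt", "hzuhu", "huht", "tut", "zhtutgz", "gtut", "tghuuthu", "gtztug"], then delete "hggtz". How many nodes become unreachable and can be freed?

3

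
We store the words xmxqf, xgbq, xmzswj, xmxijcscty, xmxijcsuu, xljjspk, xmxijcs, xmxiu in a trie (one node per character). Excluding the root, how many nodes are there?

Insert word by word; a character creates a node only if that edge doesn't already exist:
  "xmxqf" → 5 new (x, m, x, q, f)
  "xgbq" → prefix "x" already present; 3 new (g, b, q)
  "xmzswj" → prefix "xm" already present; 4 new (z, s, w, j)
  "xmxijcscty" → prefix "xmx" already present; 7 new (i, j, c, s, c, t, y)
  "xmxijcsuu" → prefix "xmxijcs" already present; 2 new (u, u)
  "xljjspk" → prefix "x" already present; 6 new (l, j, j, s, p, k)
  "xmxijcs" → prefix "xmxijcs" already present; 0 new (none)
  "xmxiu" → prefix "xmxi" already present; 1 new (u)
Total nodes = 5 + 3 + 4 + 7 + 2 + 6 + 0 + 1 = 28

28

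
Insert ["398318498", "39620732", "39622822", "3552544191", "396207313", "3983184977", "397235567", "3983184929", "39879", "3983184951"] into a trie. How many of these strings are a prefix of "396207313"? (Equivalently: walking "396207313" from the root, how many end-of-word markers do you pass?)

Walk "396207313" from the root; an end-of-word marker is hit whenever a stored word is a prefix of "396207313".
Prefixes of the query that are stored words: "396207313"
Count: 1

1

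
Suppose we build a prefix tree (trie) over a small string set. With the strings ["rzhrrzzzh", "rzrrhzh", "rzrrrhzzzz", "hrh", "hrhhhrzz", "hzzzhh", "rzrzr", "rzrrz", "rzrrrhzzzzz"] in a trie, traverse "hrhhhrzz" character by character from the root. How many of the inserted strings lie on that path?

2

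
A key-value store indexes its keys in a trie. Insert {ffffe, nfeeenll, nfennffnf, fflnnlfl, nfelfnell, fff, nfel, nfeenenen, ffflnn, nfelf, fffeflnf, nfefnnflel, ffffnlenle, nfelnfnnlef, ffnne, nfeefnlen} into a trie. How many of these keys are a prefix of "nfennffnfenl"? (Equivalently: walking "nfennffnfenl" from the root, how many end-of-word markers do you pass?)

1

Traverse "nfennffnfenl" character by character; count nodes along the way that are marked as word ends.
Prefixes of the query that are stored words: "nfennffnf"
Count: 1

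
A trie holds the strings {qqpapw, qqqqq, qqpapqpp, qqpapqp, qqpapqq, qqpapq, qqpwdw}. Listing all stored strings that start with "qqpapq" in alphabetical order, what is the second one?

qqpapqp

Filter for "qqpapq…" and sort: "qqpapq", "qqpapqp", "qqpapqpp", "qqpapqq"
The 2nd is qqpapqp.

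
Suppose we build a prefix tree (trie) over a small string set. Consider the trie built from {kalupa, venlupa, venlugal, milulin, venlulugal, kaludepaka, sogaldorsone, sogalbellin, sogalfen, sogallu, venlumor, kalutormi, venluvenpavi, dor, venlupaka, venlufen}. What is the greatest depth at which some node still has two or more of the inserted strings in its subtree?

7

Look for the deepest trie node that still has at least two words in its subtree.
e.g. "venlupa" and "venlupaka" share the prefix "venlupa" of length 7; no pair shares a longer one.
Longest shared-prefix length: 7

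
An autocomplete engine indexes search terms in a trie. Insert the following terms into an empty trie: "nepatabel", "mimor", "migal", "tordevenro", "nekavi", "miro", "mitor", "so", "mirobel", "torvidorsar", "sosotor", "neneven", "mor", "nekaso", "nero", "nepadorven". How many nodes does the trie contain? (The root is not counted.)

71

Trace insertions, counting only characters that open a new branch:
  "nepatabel" → 9 new (n, e, p, a, t, a, b, e, l)
  "mimor" → 5 new (m, i, m, o, r)
  "migal" → prefix "mi" already present; 3 new (g, a, l)
  "tordevenro" → 10 new (t, o, r, d, e, v, e, n, r, o)
  "nekavi" → prefix "ne" already present; 4 new (k, a, v, i)
  "miro" → prefix "mi" already present; 2 new (r, o)
  "mitor" → prefix "mi" already present; 3 new (t, o, r)
  "so" → 2 new (s, o)
  "mirobel" → prefix "miro" already present; 3 new (b, e, l)
  "torvidorsar" → prefix "tor" already present; 8 new (v, i, d, o, r, s, a, r)
  "sosotor" → prefix "so" already present; 5 new (s, o, t, o, r)
  "neneven" → prefix "ne" already present; 5 new (n, e, v, e, n)
  "mor" → prefix "m" already present; 2 new (o, r)
  "nekaso" → prefix "neka" already present; 2 new (s, o)
  "nero" → prefix "ne" already present; 2 new (r, o)
  "nepadorven" → prefix "nepa" already present; 6 new (d, o, r, v, e, n)
Total nodes = 9 + 5 + 3 + 10 + 4 + 2 + 3 + 2 + 3 + 8 + 5 + 5 + 2 + 2 + 2 + 6 = 71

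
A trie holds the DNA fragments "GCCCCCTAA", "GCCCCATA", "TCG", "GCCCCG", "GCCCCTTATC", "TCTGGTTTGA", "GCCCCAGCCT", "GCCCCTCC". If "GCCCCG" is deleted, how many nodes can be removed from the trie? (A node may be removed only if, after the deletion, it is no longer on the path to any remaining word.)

1

After clearing the end-marker at "GCCCCG", prune upward until reaching a node still needed by another word.
The suffix "G" (1 node) is used only by "GCCCCG"; the node for "GCCCC" still has the child "C", so pruning stops there.
Nodes removed: 1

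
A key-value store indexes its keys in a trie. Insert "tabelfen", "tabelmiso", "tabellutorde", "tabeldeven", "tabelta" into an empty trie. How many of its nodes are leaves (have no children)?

A leaf is a node with no children — equivalently, the end of a word that is not a proper prefix of any other stored word.
Those words: "tabeldeven", "tabelfen", "tabellutorde", "tabelmiso", "tabelta"
Leaf count: 5

5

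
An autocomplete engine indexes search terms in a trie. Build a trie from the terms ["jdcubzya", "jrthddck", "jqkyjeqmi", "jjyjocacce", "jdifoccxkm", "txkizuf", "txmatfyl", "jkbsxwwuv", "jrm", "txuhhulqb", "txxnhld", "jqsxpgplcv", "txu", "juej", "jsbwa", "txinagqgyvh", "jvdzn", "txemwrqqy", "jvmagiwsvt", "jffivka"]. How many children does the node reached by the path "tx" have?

6

Walk "tx" from the root, arriving at one node.
Distinct next characters after "tx": e, i, k, m, u, x.
That node has 6 child edges.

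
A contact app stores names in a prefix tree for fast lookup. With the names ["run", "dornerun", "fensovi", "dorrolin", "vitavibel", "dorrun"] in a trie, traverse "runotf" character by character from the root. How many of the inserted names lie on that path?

1

Traverse "runotf" character by character; count nodes along the way that are marked as word ends.
Prefixes of the query that are stored words: "run"
Count: 1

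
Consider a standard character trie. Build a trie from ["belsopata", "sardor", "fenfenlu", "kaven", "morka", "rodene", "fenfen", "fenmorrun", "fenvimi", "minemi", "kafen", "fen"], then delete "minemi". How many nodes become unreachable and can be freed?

Walk "minemi" from the leaf back toward the root, removing each node that no remaining word uses.
The suffix "inemi" (5 nodes) is used only by "minemi"; the node for "m" still has the child "o", so pruning stops there.
Nodes removed: 5

5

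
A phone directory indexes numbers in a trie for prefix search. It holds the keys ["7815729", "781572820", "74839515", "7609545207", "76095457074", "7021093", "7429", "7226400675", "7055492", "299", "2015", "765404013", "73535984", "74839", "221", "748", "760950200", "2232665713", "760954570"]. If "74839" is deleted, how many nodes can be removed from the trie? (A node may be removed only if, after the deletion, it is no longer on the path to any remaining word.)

A node on "74839"'s path can go only if nothing else ends at it or branches off below it.
Every node on "74839" is still needed (e.g. by "74839515"), so nothing is freed.
Nodes removed: 0

0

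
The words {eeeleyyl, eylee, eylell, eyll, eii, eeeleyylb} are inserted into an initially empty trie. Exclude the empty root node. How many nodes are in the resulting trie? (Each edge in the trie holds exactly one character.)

Count nodes per top-level branch (shared prefixes stored once):
  'e'-branch (eeeleyyl, eeeleyylb, eii, eylee, eylell, eyll): 18 nodes
Sum: 18

18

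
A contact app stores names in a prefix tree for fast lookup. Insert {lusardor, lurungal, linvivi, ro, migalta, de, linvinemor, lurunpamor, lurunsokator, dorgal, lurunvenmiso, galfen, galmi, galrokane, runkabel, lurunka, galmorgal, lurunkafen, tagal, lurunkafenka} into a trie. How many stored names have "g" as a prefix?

Traverse to the node for "g", then collect every word in that subtree.
Words under "g": galfen, galmi, galmorgal, galrokane
Count: 4

4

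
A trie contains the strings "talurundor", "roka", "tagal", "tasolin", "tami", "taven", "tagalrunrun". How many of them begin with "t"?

6

Filter for entries beginning with "t":
Words under "t": tagal, tagalrunrun, talurundor, tami, tasolin, taven
Count: 6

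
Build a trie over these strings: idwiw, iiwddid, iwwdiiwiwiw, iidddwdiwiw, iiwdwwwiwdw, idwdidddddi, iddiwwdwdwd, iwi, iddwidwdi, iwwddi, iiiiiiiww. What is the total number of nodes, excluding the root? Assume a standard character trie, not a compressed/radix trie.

70

Trace insertions, counting only characters that open a new branch:
  "idwiw" → 5 new (i, d, w, i, w)
  "iiwddid" → prefix "i" already present; 6 new (i, w, d, d, i, d)
  "iwwdiiwiwiw" → prefix "i" already present; 10 new (w, w, d, i, i, w, i, w, i, w)
  "iidddwdiwiw" → prefix "ii" already present; 9 new (d, d, d, w, d, i, w, i, w)
  "iiwdwwwiwdw" → prefix "iiwd" already present; 7 new (w, w, w, i, w, d, w)
  "idwdidddddi" → prefix "idw" already present; 8 new (d, i, d, d, d, d, d, i)
  "iddiwwdwdwd" → prefix "id" already present; 9 new (d, i, w, w, d, w, d, w, d)
  "iwi" → prefix "iw" already present; 1 new (i)
  "iddwidwdi" → prefix "idd" already present; 6 new (w, i, d, w, d, i)
  "iwwddi" → prefix "iwwd" already present; 2 new (d, i)
  "iiiiiiiww" → prefix "ii" already present; 7 new (i, i, i, i, i, w, w)
Total nodes = 5 + 6 + 10 + 9 + 7 + 8 + 9 + 1 + 6 + 2 + 7 = 70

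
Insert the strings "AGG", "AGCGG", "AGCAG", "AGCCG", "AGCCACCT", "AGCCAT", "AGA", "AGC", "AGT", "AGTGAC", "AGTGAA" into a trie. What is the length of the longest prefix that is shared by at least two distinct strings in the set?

Look for the deepest trie node that still has at least two words in its subtree.
"AGCCACCT" and "AGCCAT" agree on "AGCCA" (5 characters) before diverging; nothing deeper is shared.
Longest shared-prefix length: 5

5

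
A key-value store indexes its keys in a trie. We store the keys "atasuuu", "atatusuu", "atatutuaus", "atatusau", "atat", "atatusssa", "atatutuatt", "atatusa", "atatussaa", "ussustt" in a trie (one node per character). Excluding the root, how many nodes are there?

Insert word by word; a character creates a node only if that edge doesn't already exist:
  "atasuuu" → 7 new (a, t, a, s, u, u, u)
  "atatusuu" → prefix "ata" already present; 5 new (t, u, s, u, u)
  "atatutuaus" → prefix "atatu" already present; 5 new (t, u, a, u, s)
  "atatusau" → prefix "atatus" already present; 2 new (a, u)
  "atat" → prefix "atat" already present; 0 new (none)
  "atatusssa" → prefix "atatus" already present; 3 new (s, s, a)
  "atatutuatt" → prefix "atatutua" already present; 2 new (t, t)
  "atatusa" → prefix "atatusa" already present; 0 new (none)
  "atatussaa" → prefix "atatuss" already present; 2 new (a, a)
  "ussustt" → 7 new (u, s, s, u, s, t, t)
Total nodes = 7 + 5 + 5 + 2 + 0 + 3 + 2 + 0 + 2 + 7 = 33

33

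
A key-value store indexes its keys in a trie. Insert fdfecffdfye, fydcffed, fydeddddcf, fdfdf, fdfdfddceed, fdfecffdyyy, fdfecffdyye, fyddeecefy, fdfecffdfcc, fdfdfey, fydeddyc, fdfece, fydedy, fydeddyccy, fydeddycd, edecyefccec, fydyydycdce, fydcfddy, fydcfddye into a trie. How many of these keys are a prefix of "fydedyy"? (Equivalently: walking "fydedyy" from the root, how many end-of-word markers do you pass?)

1

Traverse "fydedyy" character by character; count nodes along the way that are marked as word ends.
Prefixes of the query that are stored words: "fydedy"
Count: 1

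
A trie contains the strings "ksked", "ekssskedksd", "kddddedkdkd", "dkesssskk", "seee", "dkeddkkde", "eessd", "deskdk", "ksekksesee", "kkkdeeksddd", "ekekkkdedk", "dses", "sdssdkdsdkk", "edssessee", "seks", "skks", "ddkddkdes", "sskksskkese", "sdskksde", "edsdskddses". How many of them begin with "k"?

4

Walk to "k"; the words in its subtree are exactly those with that prefix.
Words under "k": kddddedkdkd, kkkdeeksddd, ksekksesee, ksked
Count: 4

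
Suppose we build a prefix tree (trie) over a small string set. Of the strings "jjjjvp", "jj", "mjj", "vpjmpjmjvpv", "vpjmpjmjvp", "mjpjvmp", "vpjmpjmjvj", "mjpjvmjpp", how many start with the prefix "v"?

3

Walk to "v"; the words in its subtree are exactly those with that prefix.
Words under "v": vpjmpjmjvj, vpjmpjmjvp, vpjmpjmjvpv
Count: 3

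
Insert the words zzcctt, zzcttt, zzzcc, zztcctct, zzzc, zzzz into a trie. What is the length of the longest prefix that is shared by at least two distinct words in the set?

Equivalently: take the maximum, over all pairs, of their longest common prefix length.
"zzzc" and "zzzcc" agree on "zzzc" (4 characters) before diverging; nothing deeper is shared.
Longest shared-prefix length: 4

4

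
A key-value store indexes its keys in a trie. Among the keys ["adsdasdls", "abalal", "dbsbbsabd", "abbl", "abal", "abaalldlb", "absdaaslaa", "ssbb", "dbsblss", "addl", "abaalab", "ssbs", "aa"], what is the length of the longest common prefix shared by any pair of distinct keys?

5

Equivalently: take the maximum, over all pairs, of their longest common prefix length.
"abaalab" and "abaalldlb" agree on "abaal" (5 characters) before diverging; nothing deeper is shared.
Longest shared-prefix length: 5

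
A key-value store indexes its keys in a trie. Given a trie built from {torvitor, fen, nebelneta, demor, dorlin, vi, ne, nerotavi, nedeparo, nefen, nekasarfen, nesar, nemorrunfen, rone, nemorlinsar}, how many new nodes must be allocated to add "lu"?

2

"lu" shares no prefix with any stored word, so all 2 characters open new nodes.
2 − 0 = 2 new nodes.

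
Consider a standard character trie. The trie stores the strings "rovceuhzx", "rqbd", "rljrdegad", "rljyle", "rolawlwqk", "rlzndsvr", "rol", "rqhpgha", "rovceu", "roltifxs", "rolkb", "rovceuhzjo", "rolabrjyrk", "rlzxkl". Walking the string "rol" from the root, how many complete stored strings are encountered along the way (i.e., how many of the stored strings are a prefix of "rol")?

Check each prefix of "rol" against the stored set — each match is an end-marker on the path.
Prefixes of the query that are stored words: "rol"
Count: 1

1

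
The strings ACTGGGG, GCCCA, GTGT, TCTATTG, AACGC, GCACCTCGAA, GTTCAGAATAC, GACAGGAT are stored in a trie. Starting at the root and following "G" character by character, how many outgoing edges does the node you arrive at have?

Walk "G" from the root, arriving at one node.
Distinct next characters after "G": A, C, T.
That node has 3 child edges.

3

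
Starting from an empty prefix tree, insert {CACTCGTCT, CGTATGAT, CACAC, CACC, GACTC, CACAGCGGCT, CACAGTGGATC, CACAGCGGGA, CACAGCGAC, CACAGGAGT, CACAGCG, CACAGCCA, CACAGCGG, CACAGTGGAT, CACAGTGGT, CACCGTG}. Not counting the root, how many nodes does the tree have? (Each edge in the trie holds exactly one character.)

For each word, the new-node count is its length minus the longest prefix already in the trie:
  "CACTCGTCT" → 9 new (C, A, C, T, C, G, T, C, T)
  "CGTATGAT" → prefix "C" already present; 7 new (G, T, A, T, G, A, T)
  "CACAC" → prefix "CAC" already present; 2 new (A, C)
  "CACC" → prefix "CAC" already present; 1 new (C)
  "GACTC" → 5 new (G, A, C, T, C)
  "CACAGCGGCT" → prefix "CACA" already present; 6 new (G, C, G, G, C, T)
  "CACAGTGGATC" → prefix "CACAG" already present; 6 new (T, G, G, A, T, C)
  "CACAGCGGGA" → prefix "CACAGCGG" already present; 2 new (G, A)
  "CACAGCGAC" → prefix "CACAGCG" already present; 2 new (A, C)
  "CACAGGAGT" → prefix "CACAG" already present; 4 new (G, A, G, T)
  "CACAGCG" → prefix "CACAGCG" already present; 0 new (none)
  "CACAGCCA" → prefix "CACAGC" already present; 2 new (C, A)
  "CACAGCGG" → prefix "CACAGCGG" already present; 0 new (none)
  "CACAGTGGAT" → prefix "CACAGTGGAT" already present; 0 new (none)
  "CACAGTGGT" → prefix "CACAGTGG" already present; 1 new (T)
  "CACCGTG" → prefix "CACC" already present; 3 new (G, T, G)
Total nodes = 9 + 7 + 2 + 1 + 5 + 6 + 6 + 2 + 2 + 4 + 0 + 2 + 0 + 0 + 1 + 3 = 50

50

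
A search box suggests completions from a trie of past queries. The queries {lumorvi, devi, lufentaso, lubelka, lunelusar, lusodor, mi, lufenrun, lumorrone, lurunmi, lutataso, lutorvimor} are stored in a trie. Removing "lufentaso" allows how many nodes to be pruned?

4

After clearing the end-marker at "lufentaso", prune upward until reaching a node still needed by another word.
The suffix "taso" (4 nodes) is used only by "lufentaso"; the node for "lufen" still has the child "r", so pruning stops there.
Nodes removed: 4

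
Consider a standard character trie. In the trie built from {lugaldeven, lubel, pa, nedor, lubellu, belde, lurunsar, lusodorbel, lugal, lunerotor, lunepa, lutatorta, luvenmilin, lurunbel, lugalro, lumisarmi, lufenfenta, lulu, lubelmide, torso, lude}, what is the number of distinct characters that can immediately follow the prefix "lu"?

Follow the path "lu" to its node, then look at its outgoing edges.
Characters that immediately follow "lu" among the stored strings: {b, d, f, g, l, m, n, r, s, t, v}.
That node has 11 child edges.

11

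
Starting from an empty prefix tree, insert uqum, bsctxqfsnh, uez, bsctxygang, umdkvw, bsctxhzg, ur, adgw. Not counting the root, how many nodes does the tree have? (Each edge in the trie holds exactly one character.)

34

Trace insertions, counting only characters that open a new branch:
  "uqum" → 4 new (u, q, u, m)
  "bsctxqfsnh" → 10 new (b, s, c, t, x, q, f, s, n, h)
  "uez" → prefix "u" already present; 2 new (e, z)
  "bsctxygang" → prefix "bsctx" already present; 5 new (y, g, a, n, g)
  "umdkvw" → prefix "u" already present; 5 new (m, d, k, v, w)
  "bsctxhzg" → prefix "bsctx" already present; 3 new (h, z, g)
  "ur" → prefix "u" already present; 1 new (r)
  "adgw" → 4 new (a, d, g, w)
Total nodes = 4 + 10 + 2 + 5 + 5 + 3 + 1 + 4 = 34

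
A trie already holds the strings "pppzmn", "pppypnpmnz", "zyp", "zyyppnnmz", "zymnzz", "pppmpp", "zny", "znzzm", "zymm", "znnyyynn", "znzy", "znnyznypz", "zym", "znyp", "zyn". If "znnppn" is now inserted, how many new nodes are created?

Walking "znnppn" from the root, the first 3 characters ("znn") follow existing edges; "p" is the first miss.
New nodes needed: |"znnppn"| − 3 = 6 − 3 = 3.

3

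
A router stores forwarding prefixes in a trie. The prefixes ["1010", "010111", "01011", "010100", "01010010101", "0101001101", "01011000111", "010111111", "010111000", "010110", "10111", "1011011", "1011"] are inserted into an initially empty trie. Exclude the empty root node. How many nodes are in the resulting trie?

Trace insertions, counting only characters that open a new branch:
  "1010" → 4 new (1, 0, 1, 0)
  "010111" → 6 new (0, 1, 0, 1, 1, 1)
  "01011" → prefix "01011" already present; 0 new (none)
  "010100" → prefix "0101" already present; 2 new (0, 0)
  "01010010101" → prefix "010100" already present; 5 new (1, 0, 1, 0, 1)
  "0101001101" → prefix "0101001" already present; 3 new (1, 0, 1)
  "01011000111" → prefix "01011" already present; 6 new (0, 0, 0, 1, 1, 1)
  "010111111" → prefix "010111" already present; 3 new (1, 1, 1)
  "010111000" → prefix "010111" already present; 3 new (0, 0, 0)
  "010110" → prefix "010110" already present; 0 new (none)
  "10111" → prefix "101" already present; 2 new (1, 1)
  "1011011" → prefix "1011" already present; 3 new (0, 1, 1)
  "1011" → prefix "1011" already present; 0 new (none)
Total nodes = 4 + 6 + 0 + 2 + 5 + 3 + 6 + 3 + 3 + 0 + 2 + 3 + 0 = 37

37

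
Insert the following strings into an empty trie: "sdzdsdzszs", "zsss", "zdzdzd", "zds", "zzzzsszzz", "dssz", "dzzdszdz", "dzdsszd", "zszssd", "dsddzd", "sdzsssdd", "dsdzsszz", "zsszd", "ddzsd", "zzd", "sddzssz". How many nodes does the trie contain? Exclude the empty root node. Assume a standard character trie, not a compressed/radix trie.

74

Insert word by word; a character creates a node only if that edge doesn't already exist:
  "sdzdsdzszs" → 10 new (s, d, z, d, s, d, z, s, z, s)
  "zsss" → 4 new (z, s, s, s)
  "zdzdzd" → prefix "z" already present; 5 new (d, z, d, z, d)
  "zds" → prefix "zd" already present; 1 new (s)
  "zzzzsszzz" → prefix "z" already present; 8 new (z, z, z, s, s, z, z, z)
  "dssz" → 4 new (d, s, s, z)
  "dzzdszdz" → prefix "d" already present; 7 new (z, z, d, s, z, d, z)
  "dzdsszd" → prefix "dz" already present; 5 new (d, s, s, z, d)
  "zszssd" → prefix "zs" already present; 4 new (z, s, s, d)
  "dsddzd" → prefix "ds" already present; 4 new (d, d, z, d)
  "sdzsssdd" → prefix "sdz" already present; 5 new (s, s, s, d, d)
  "dsdzsszz" → prefix "dsd" already present; 5 new (z, s, s, z, z)
  "zsszd" → prefix "zss" already present; 2 new (z, d)
  "ddzsd" → prefix "d" already present; 4 new (d, z, s, d)
  "zzd" → prefix "zz" already present; 1 new (d)
  "sddzssz" → prefix "sd" already present; 5 new (d, z, s, s, z)
Total nodes = 10 + 4 + 5 + 1 + 8 + 4 + 7 + 5 + 4 + 4 + 5 + 5 + 2 + 4 + 1 + 5 = 74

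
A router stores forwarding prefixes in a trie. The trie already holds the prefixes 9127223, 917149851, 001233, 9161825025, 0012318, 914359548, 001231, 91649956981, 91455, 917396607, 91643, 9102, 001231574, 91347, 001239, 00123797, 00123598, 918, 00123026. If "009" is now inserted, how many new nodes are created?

1

Walking "009" from the root, the first 2 characters ("00") follow existing edges; "9" is the first miss.
Each of the 1 remaining characters creates one node.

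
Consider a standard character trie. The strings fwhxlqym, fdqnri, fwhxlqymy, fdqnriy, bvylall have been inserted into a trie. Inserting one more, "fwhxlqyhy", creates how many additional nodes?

"fwhxlqy" is already a path in the trie; the remaining "hy" must be added.
Each of the 2 remaining characters creates one node.

2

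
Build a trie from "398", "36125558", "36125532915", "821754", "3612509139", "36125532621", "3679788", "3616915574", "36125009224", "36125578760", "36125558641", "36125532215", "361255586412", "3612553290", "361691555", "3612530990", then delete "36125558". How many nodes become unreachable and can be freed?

0

Walk "36125558" from the leaf back toward the root, removing each node that no remaining word uses.
Every node on "36125558" is still needed (e.g. by "36125558641"), so nothing is freed.
Nodes removed: 0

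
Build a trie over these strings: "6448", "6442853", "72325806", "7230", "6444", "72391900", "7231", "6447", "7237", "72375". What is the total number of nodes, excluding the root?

Trie structure (* marks end of a word):
(root)
├─ 6
│  └─ 4
│     └─ 4
│        ├─ 2
│        │  └─ 8
│        │     └─ 5
│        │        └─ 3 *
│        ├─ 4 *
│        ├─ 7 *
│        └─ 8 *
└─ 7
   └─ 2
      └─ 3
         ├─ 0 *
         ├─ 1 *
         ├─ 2
         │  └─ 5
         │     └─ 8
         │        └─ 0
         │           └─ 6 *
         ├─ 7 *
         │  └─ 5 *
         └─ 9
            └─ 1
               └─ 9
                  └─ 0
                     └─ 0 *
Counting every labelled node above: 27.

27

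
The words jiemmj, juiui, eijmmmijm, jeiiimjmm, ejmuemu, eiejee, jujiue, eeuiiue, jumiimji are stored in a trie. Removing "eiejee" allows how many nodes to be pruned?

After clearing the end-marker at "eiejee", prune upward until reaching a node still needed by another word.
The suffix "ejee" (4 nodes) is used only by "eiejee"; the node for "ei" still has the child "j", so pruning stops there.
Nodes removed: 4

4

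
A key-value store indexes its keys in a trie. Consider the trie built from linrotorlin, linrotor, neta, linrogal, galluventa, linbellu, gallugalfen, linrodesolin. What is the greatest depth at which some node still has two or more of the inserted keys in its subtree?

8

Look for the deepest trie node that still has at least two words in its subtree.
e.g. "linrotor" and "linrotorlin" share the prefix "linrotor" of length 8; no pair shares a longer one.
Longest shared-prefix length: 8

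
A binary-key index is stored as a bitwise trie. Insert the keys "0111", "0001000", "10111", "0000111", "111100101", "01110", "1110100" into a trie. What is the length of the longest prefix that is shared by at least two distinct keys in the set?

4

Equivalently: take the maximum, over all pairs, of their longest common prefix length.
e.g. "0111" and "01110" share the prefix "0111" of length 4; no pair shares a longer one.
Longest shared-prefix length: 4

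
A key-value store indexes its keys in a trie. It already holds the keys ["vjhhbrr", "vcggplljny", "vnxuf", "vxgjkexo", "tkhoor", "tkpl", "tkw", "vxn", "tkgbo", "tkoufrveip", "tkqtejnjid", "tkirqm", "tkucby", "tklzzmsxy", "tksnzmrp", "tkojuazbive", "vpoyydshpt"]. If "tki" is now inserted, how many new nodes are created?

Every character of "tki" already lies on an existing path (it is a prefix of some stored word).
No new nodes are needed: 0.

0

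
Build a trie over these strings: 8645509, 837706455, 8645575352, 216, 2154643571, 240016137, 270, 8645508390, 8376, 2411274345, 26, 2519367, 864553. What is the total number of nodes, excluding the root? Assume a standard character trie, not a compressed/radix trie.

62

Count nodes per top-level branch (shared prefixes stored once):
  '2'-branch (2154643571, 216, 240016137, 2411274345, 2519367, 26, 270): 36 nodes
  '8'-branch (8376, 837706455, 8645508390, 8645509, 864553, 8645575352): 26 nodes
Sum: 62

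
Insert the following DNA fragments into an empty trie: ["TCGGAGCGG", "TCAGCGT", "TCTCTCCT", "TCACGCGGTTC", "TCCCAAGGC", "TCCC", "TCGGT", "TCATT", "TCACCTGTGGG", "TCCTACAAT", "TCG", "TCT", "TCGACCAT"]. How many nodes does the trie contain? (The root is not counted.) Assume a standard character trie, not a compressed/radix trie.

Trace insertions, counting only characters that open a new branch:
  "TCGGAGCGG" → 9 new (T, C, G, G, A, G, C, G, G)
  "TCAGCGT" → prefix "TC" already present; 5 new (A, G, C, G, T)
  "TCTCTCCT" → prefix "TC" already present; 6 new (T, C, T, C, C, T)
  "TCACGCGGTTC" → prefix "TCA" already present; 8 new (C, G, C, G, G, T, T, C)
  "TCCCAAGGC" → prefix "TC" already present; 7 new (C, C, A, A, G, G, C)
  "TCCC" → prefix "TCCC" already present; 0 new (none)
  "TCGGT" → prefix "TCGG" already present; 1 new (T)
  "TCATT" → prefix "TCA" already present; 2 new (T, T)
  "TCACCTGTGGG" → prefix "TCAC" already present; 7 new (C, T, G, T, G, G, G)
  "TCCTACAAT" → prefix "TCC" already present; 6 new (T, A, C, A, A, T)
  "TCG" → prefix "TCG" already present; 0 new (none)
  "TCT" → prefix "TCT" already present; 0 new (none)
  "TCGACCAT" → prefix "TCG" already present; 5 new (A, C, C, A, T)
Total nodes = 9 + 5 + 6 + 8 + 7 + 0 + 1 + 2 + 7 + 6 + 0 + 0 + 5 = 56

56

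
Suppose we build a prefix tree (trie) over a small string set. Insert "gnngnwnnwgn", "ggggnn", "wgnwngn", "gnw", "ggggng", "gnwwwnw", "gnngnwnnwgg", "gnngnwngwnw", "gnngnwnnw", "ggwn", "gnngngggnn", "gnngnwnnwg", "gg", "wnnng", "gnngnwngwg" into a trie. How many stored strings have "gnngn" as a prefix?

Walk to "gnngn"; the words in its subtree are exactly those with that prefix.
Matches: "gnngngggnn", "gnngnwngwg", "gnngnwngwnw", "gnngnwnnw", "gnngnwnnwg", "gnngnwnnwgg", "gnngnwnnwgn"
Count: 7

7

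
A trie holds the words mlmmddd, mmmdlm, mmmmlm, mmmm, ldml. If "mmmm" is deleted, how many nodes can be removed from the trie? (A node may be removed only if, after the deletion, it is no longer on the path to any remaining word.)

Walk "mmmm" from the leaf back toward the root, removing each node that no remaining word uses.
Every node on "mmmm" is still needed (e.g. by "mmmmlm"), so nothing is freed.
Nodes removed: 0

0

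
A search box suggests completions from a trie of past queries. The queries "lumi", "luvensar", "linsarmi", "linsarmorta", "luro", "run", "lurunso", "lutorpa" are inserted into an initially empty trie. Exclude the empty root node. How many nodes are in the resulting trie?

35

Count nodes per top-level branch (shared prefixes stored once):
  'l'-branch (linsarmi, linsarmorta, lumi, luro, lurunso, lutorpa, luvensar): 32 nodes
  'r'-branch (run): 3 nodes
Sum: 35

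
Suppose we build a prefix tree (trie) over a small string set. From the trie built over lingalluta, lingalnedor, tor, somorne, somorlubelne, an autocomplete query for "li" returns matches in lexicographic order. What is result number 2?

DFS of the "li" subtree visits, in order: "lingalluta", "lingalnedor"
The 2nd is lingalnedor.

lingalnedor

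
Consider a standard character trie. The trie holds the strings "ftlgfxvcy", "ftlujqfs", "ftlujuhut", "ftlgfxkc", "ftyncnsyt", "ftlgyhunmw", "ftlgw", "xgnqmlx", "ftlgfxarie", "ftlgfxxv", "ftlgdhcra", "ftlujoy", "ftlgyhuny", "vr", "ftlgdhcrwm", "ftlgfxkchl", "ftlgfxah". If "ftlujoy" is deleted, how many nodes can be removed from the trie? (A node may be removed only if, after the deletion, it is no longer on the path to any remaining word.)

A node on "ftlujoy"'s path can go only if nothing else ends at it or branches off below it.
The suffix "oy" (2 nodes) is used only by "ftlujoy"; the node for "ftluj" still has the child "q", so pruning stops there.
Nodes removed: 2

2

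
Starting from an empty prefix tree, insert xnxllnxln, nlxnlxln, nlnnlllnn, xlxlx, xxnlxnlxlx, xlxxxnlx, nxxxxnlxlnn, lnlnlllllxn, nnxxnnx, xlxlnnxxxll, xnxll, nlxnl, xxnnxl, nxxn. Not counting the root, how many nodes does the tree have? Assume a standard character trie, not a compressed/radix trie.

80

Insert word by word; a character creates a node only if that edge doesn't already exist:
  "xnxllnxln" → 9 new (x, n, x, l, l, n, x, l, n)
  "nlxnlxln" → 8 new (n, l, x, n, l, x, l, n)
  "nlnnlllnn" → prefix "nl" already present; 7 new (n, n, l, l, l, n, n)
  "xlxlx" → prefix "x" already present; 4 new (l, x, l, x)
  "xxnlxnlxlx" → prefix "x" already present; 9 new (x, n, l, x, n, l, x, l, x)
  "xlxxxnlx" → prefix "xlx" already present; 5 new (x, x, n, l, x)
  "nxxxxnlxlnn" → prefix "n" already present; 10 new (x, x, x, x, n, l, x, l, n, n)
  "lnlnlllllxn" → 11 new (l, n, l, n, l, l, l, l, l, x, n)
  "nnxxnnx" → prefix "n" already present; 6 new (n, x, x, n, n, x)
  "xlxlnnxxxll" → prefix "xlxl" already present; 7 new (n, n, x, x, x, l, l)
  "xnxll" → prefix "xnxll" already present; 0 new (none)
  "nlxnl" → prefix "nlxnl" already present; 0 new (none)
  "xxnnxl" → prefix "xxn" already present; 3 new (n, x, l)
  "nxxn" → prefix "nxx" already present; 1 new (n)
Total nodes = 9 + 8 + 7 + 4 + 9 + 5 + 10 + 11 + 6 + 7 + 0 + 0 + 3 + 1 = 80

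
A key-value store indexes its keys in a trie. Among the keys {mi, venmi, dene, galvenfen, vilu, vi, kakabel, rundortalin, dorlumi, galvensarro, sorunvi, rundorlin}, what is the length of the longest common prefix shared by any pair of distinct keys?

6

Equivalently: take the maximum, over all pairs, of their longest common prefix length.
e.g. "galvenfen" and "galvensarro" share the prefix "galven" of length 6; no pair shares a longer one.
Longest shared-prefix length: 6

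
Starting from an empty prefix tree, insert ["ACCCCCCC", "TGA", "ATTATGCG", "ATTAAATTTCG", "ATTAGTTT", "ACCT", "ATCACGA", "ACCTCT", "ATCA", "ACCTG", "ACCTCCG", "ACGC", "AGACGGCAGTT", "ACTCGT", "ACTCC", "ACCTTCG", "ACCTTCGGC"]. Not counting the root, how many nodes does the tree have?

Trace insertions, counting only characters that open a new branch:
  "ACCCCCCC" → 8 new (A, C, C, C, C, C, C, C)
  "TGA" → 3 new (T, G, A)
  "ATTATGCG" → prefix "A" already present; 7 new (T, T, A, T, G, C, G)
  "ATTAAATTTCG" → prefix "ATTA" already present; 7 new (A, A, T, T, T, C, G)
  "ATTAGTTT" → prefix "ATTA" already present; 4 new (G, T, T, T)
  "ACCT" → prefix "ACC" already present; 1 new (T)
  "ATCACGA" → prefix "AT" already present; 5 new (C, A, C, G, A)
  "ACCTCT" → prefix "ACCT" already present; 2 new (C, T)
  "ATCA" → prefix "ATCA" already present; 0 new (none)
  "ACCTG" → prefix "ACCT" already present; 1 new (G)
  "ACCTCCG" → prefix "ACCTC" already present; 2 new (C, G)
  "ACGC" → prefix "AC" already present; 2 new (G, C)
  "AGACGGCAGTT" → prefix "A" already present; 10 new (G, A, C, G, G, C, A, G, T, T)
  "ACTCGT" → prefix "AC" already present; 4 new (T, C, G, T)
  "ACTCC" → prefix "ACTC" already present; 1 new (C)
  "ACCTTCG" → prefix "ACCT" already present; 3 new (T, C, G)
  "ACCTTCGGC" → prefix "ACCTTCG" already present; 2 new (G, C)
Total nodes = 8 + 3 + 7 + 7 + 4 + 1 + 5 + 2 + 0 + 1 + 2 + 2 + 10 + 4 + 1 + 3 + 2 = 62

62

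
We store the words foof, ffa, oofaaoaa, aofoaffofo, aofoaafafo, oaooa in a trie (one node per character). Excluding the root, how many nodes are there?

33

Trace insertions, counting only characters that open a new branch:
  "foof" → 4 new (f, o, o, f)
  "ffa" → prefix "f" already present; 2 new (f, a)
  "oofaaoaa" → 8 new (o, o, f, a, a, o, a, a)
  "aofoaffofo" → 10 new (a, o, f, o, a, f, f, o, f, o)
  "aofoaafafo" → prefix "aofoa" already present; 5 new (a, f, a, f, o)
  "oaooa" → prefix "o" already present; 4 new (a, o, o, a)
Total nodes = 4 + 2 + 8 + 10 + 5 + 4 = 33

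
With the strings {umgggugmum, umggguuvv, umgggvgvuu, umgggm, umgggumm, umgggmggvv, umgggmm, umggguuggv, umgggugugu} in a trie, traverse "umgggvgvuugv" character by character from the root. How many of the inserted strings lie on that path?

Walk "umgggvgvuugv" from the root; an end-of-word marker is hit whenever a stored word is a prefix of "umgggvgvuugv".
Prefixes of the query that are stored words: "umgggvgvuu"
Count: 1

1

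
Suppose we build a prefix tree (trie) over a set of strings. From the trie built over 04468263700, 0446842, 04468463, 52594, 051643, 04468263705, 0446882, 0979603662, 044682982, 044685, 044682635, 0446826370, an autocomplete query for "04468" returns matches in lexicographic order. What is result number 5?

Words with prefix "04468", in lexicographic order: "044682635", "0446826370", "04468263700", "04468263705", "044682982", "0446842", "04468463", "044685", "0446882"
Position 5: 044682982

044682982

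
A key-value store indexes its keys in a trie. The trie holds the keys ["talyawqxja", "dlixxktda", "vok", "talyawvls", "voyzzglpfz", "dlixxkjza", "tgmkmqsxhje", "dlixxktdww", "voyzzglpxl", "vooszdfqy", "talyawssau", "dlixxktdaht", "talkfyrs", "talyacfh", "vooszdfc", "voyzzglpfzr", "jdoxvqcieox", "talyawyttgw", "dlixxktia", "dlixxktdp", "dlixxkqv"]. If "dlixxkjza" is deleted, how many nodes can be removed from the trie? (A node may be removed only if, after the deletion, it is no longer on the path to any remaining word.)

A node on "dlixxkjza"'s path can go only if nothing else ends at it or branches off below it.
The suffix "jza" (3 nodes) is used only by "dlixxkjza"; the node for "dlixxk" still has the child "t", so pruning stops there.
Nodes removed: 3

3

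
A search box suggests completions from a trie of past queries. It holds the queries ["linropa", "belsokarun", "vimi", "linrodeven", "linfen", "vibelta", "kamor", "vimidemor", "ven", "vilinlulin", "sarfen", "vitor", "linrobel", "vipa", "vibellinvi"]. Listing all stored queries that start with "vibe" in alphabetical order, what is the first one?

vibellinvi

DFS of the "vibe" subtree visits, in order: "vibellinvi", "vibelta"
Position 1: vibellinvi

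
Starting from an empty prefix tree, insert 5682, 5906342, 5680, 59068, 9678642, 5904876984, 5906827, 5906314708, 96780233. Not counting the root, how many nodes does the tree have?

37

For each word, the new-node count is its length minus the longest prefix already in the trie:
  "5682" → 4 new (5, 6, 8, 2)
  "5906342" → prefix "5" already present; 6 new (9, 0, 6, 3, 4, 2)
  "5680" → prefix "568" already present; 1 new (0)
  "59068" → prefix "5906" already present; 1 new (8)
  "9678642" → 7 new (9, 6, 7, 8, 6, 4, 2)
  "5904876984" → prefix "590" already present; 7 new (4, 8, 7, 6, 9, 8, 4)
  "5906827" → prefix "59068" already present; 2 new (2, 7)
  "5906314708" → prefix "59063" already present; 5 new (1, 4, 7, 0, 8)
  "96780233" → prefix "9678" already present; 4 new (0, 2, 3, 3)
Total nodes = 4 + 6 + 1 + 1 + 7 + 7 + 2 + 5 + 4 = 37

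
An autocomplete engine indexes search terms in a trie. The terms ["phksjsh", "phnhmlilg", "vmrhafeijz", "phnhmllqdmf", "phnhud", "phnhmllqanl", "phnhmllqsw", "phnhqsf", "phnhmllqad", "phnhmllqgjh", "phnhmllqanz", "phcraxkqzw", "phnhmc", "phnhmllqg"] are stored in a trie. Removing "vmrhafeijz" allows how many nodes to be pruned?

After clearing the end-marker at "vmrhafeijz", prune upward until reaching a node still needed by another word.
No other word shares any prefix with "vmrhafeijz", so all 10 of its nodes go.
Nodes removed: 10

10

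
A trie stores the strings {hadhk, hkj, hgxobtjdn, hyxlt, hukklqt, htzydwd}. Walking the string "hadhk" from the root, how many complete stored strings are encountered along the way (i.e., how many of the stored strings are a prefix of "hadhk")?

Check each prefix of "hadhk" against the stored set — each match is an end-marker on the path.
Prefixes of the query that are stored words: "hadhk"
Count: 1

1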